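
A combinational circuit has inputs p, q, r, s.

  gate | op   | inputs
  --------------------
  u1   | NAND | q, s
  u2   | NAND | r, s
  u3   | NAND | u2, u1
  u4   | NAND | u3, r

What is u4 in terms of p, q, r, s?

u1 = q NAND s
u2 = r NAND s
u3 = u2 NAND u1 = (r NAND s) NAND (q NAND s)
u4 = u3 NAND r = ((r NAND s) NAND (q NAND s)) NAND r

((r NAND s) NAND (q NAND s)) NAND r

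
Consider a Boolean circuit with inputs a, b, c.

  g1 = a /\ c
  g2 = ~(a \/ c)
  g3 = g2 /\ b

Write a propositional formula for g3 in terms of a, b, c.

(~(a \/ c)) /\ b

g2 = ~(a \/ c)
g3 = g2 /\ b = (~(a \/ c)) /\ b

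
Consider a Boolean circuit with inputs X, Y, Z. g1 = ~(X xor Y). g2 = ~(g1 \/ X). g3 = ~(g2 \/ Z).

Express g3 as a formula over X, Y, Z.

~((~((~(X xor Y)) \/ X)) \/ Z)

g1 = ~(X xor Y)
g2 = ~(g1 \/ X) = ~((~(X xor Y)) \/ X)
g3 = ~(g2 \/ Z) = ~((~((~(X xor Y)) \/ X)) \/ Z)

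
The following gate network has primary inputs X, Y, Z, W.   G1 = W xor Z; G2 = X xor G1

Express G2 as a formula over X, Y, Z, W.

X xor (W xor Z)

G1 = W xor Z
G2 = X xor G1 = X xor (W xor Z)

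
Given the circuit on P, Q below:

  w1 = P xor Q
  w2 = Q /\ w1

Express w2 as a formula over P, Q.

Q /\ (P xor Q)

w1 = P xor Q
w2 = Q /\ w1 = Q /\ (P xor Q)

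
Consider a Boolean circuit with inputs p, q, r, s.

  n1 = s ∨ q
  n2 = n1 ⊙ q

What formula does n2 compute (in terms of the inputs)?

n1 = s ∨ q
n2 = n1 ⊙ q = (s ∨ q) ⊙ q

(s ∨ q) ⊙ q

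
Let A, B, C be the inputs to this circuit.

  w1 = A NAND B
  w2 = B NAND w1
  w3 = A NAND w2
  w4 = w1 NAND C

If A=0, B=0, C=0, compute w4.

w1 = 0 NAND 0 = 1
w4 = 1 NAND 0 = 1

1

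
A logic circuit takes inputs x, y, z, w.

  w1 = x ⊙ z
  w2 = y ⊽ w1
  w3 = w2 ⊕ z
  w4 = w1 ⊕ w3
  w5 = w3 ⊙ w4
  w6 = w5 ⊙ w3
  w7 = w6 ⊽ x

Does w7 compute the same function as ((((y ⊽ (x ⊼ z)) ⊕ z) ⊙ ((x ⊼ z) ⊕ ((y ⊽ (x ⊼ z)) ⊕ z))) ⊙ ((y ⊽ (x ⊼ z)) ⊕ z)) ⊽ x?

No

w1 = x ⊙ z
w2 = y ⊽ w1 = y ⊽ (x ⊙ z)
w3 = w2 ⊕ z = (y ⊽ (x ⊙ z)) ⊕ z
w4 = w1 ⊕ w3 = (x ⊙ z) ⊕ ((y ⊽ (x ⊙ z)) ⊕ z)
w5 = w3 ⊙ w4 = ((y ⊽ (x ⊙ z)) ⊕ z) ⊙ ((x ⊙ z) ⊕ ((y ⊽ (x ⊙ z)) ⊕ z))
w6 = w5 ⊙ w3 = (((y ⊽ (x ⊙ z)) ⊕ z) ⊙ ((x ⊙ z) ⊕ ((y ⊽ (x ⊙ z)) ⊕ z))) ⊙ ((y ⊽ (x ⊙ z)) ⊕ z)
w7 = w6 ⊽ x = ((((y ⊽ (x ⊙ z)) ⊕ z) ⊙ ((x ⊙ z) ⊕ ((y ⊽ (x ⊙ z)) ⊕ z))) ⊙ ((y ⊽ (x ⊙ z)) ⊕ z)) ⊽ x
At x=0, y=1, z=1, w=0: circuit gives 0, formula gives 1.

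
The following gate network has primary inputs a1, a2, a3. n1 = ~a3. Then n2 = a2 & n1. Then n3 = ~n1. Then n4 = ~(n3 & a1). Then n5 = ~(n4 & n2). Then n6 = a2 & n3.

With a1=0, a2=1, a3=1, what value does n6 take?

n1 = ~1 = 0
n3 = ~0 = 1
n6 = 1 & 1 = 1

1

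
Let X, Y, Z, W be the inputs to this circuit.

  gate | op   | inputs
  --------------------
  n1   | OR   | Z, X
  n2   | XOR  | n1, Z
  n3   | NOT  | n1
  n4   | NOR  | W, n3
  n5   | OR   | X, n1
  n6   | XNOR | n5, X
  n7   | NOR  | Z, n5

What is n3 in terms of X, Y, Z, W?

n1 = Z OR X
n3 = NOT n1 = NOT (Z OR X)

NOT (Z OR X)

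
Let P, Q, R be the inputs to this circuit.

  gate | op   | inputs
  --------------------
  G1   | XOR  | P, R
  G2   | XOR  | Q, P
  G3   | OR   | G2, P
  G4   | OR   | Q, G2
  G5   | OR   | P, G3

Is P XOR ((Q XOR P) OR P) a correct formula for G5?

No

G2 = Q XOR P
G3 = G2 OR P = (Q XOR P) OR P
G5 = P OR G3 = P OR ((Q XOR P) OR P)
At P=1, Q=0, R=0: circuit gives 1, formula gives 0.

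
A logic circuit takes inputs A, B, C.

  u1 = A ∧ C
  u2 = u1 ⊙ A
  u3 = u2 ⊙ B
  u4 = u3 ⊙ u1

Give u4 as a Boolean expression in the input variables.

(((A ∧ C) ⊙ A) ⊙ B) ⊙ (A ∧ C)

u1 = A ∧ C
u2 = u1 ⊙ A = (A ∧ C) ⊙ A
u3 = u2 ⊙ B = ((A ∧ C) ⊙ A) ⊙ B
u4 = u3 ⊙ u1 = (((A ∧ C) ⊙ A) ⊙ B) ⊙ (A ∧ C)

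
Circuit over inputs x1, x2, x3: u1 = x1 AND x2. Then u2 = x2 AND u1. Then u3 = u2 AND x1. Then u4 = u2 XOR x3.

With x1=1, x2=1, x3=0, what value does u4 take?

u1 = 1 AND 1 = 1
u2 = 1 AND 1 = 1
u4 = 1 XOR 0 = 1

1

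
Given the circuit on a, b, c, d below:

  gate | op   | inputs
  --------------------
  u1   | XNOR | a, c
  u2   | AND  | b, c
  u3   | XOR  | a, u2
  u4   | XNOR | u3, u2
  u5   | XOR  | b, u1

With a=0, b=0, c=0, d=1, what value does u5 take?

u1 = 0 XNOR 0 = 1
u5 = 0 XOR 1 = 1

1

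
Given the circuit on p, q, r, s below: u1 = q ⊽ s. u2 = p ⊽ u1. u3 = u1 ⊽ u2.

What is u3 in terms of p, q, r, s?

(q ⊽ s) ⊽ (p ⊽ (q ⊽ s))

u1 = q ⊽ s
u2 = p ⊽ u1 = p ⊽ (q ⊽ s)
u3 = u1 ⊽ u2 = (q ⊽ s) ⊽ (p ⊽ (q ⊽ s))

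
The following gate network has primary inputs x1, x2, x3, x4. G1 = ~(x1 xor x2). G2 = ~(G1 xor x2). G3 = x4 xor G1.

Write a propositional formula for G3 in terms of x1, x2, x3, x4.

G1 = ~(x1 xor x2)
G3 = x4 xor G1 = x4 xor (~(x1 xor x2))

x4 xor (~(x1 xor x2))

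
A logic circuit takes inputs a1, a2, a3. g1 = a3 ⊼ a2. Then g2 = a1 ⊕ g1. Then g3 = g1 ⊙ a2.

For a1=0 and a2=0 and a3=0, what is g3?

0

g1 = 0 ⊼ 0 = 1
g3 = 1 ⊙ 0 = 0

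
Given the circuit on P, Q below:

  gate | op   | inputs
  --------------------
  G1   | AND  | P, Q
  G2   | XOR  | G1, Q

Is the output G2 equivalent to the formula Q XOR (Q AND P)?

G1 = P AND Q
G2 = G1 XOR Q = (P AND Q) XOR Q
At P=0, Q=0: circuit gives 0, formula gives 0.
At P=0, Q=1: circuit gives 1, formula gives 1.
Agrees on all 4 inputs.

Yes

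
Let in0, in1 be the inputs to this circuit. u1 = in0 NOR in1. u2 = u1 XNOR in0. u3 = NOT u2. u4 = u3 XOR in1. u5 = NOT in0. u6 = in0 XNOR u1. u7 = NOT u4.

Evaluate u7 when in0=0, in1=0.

u1 = 0 NOR 0 = 1
u2 = 1 XNOR 0 = 0
u3 = NOT 0 = 1
u4 = 1 XOR 0 = 1
u7 = NOT 1 = 0

0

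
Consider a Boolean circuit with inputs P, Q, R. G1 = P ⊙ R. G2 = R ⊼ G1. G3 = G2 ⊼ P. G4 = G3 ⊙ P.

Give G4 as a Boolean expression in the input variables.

G1 = P ⊙ R
G2 = R ⊼ G1 = R ⊼ (P ⊙ R)
G3 = G2 ⊼ P = (R ⊼ (P ⊙ R)) ⊼ P
G4 = G3 ⊙ P = ((R ⊼ (P ⊙ R)) ⊼ P) ⊙ P

((R ⊼ (P ⊙ R)) ⊼ P) ⊙ P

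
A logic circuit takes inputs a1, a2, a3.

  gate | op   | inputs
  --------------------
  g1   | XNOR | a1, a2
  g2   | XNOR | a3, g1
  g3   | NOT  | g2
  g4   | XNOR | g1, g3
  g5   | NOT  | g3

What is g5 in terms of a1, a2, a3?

NOT NOT (a3 XNOR (a1 XNOR a2))

g1 = a1 XNOR a2
g2 = a3 XNOR g1 = a3 XNOR (a1 XNOR a2)
g3 = NOT g2 = NOT (a3 XNOR (a1 XNOR a2))
g5 = NOT g3 = NOT NOT (a3 XNOR (a1 XNOR a2))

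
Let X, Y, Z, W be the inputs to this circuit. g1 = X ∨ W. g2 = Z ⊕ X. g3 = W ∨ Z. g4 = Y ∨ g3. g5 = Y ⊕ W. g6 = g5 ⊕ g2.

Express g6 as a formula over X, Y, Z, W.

(Y ⊕ W) ⊕ (Z ⊕ X)

g2 = Z ⊕ X
g5 = Y ⊕ W
g6 = g5 ⊕ g2 = (Y ⊕ W) ⊕ (Z ⊕ X)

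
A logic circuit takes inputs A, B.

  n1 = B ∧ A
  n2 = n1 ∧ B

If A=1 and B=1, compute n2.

1

n1 = 1 ∧ 1 = 1
n2 = 1 ∧ 1 = 1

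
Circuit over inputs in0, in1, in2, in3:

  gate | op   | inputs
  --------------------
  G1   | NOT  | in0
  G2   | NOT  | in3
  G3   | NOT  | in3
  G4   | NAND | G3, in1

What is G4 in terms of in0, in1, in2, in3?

NOT in3 NAND in1

G3 = NOT in3
G4 = G3 NAND in1 = NOT in3 NAND in1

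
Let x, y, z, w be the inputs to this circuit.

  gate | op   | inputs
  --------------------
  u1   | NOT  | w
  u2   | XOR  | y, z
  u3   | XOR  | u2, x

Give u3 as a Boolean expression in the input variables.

(y XOR z) XOR x

u2 = y XOR z
u3 = u2 XOR x = (y XOR z) XOR x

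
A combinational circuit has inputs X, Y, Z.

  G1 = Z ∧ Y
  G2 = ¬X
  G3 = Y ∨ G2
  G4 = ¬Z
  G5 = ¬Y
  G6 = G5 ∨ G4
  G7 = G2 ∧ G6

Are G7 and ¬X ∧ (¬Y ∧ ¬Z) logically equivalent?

No

G2 = ¬X
G4 = ¬Z
G5 = ¬Y
G6 = G5 ∨ G4 = ¬Y ∨ ¬Z
G7 = G2 ∧ G6 = ¬X ∧ (¬Y ∨ ¬Z)
At X=0, Y=0, Z=1: circuit gives 1, formula gives 0.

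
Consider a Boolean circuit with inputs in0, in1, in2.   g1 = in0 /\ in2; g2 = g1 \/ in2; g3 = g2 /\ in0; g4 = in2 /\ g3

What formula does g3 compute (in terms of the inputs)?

((in0 /\ in2) \/ in2) /\ in0

g1 = in0 /\ in2
g2 = g1 \/ in2 = (in0 /\ in2) \/ in2
g3 = g2 /\ in0 = ((in0 /\ in2) \/ in2) /\ in0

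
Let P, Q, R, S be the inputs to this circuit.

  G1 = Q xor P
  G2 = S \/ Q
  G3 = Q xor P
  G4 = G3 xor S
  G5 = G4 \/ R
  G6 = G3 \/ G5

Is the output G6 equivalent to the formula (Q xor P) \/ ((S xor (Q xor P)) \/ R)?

Yes

G3 = Q xor P
G4 = G3 xor S = (Q xor P) xor S
G5 = G4 \/ R = ((Q xor P) xor S) \/ R
G6 = G3 \/ G5 = (Q xor P) \/ (((Q xor P) xor S) \/ R)
At P=0, Q=0, R=0, S=0: circuit gives 0, formula gives 0.
At P=0, Q=0, R=0, S=1: circuit gives 1, formula gives 1.
Agrees on all 16 inputs.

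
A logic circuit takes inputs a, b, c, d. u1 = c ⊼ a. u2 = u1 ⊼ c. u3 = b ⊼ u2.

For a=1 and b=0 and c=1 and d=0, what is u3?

1

u1 = 1 ⊼ 1 = 0
u2 = 0 ⊼ 1 = 1
u3 = 0 ⊼ 1 = 1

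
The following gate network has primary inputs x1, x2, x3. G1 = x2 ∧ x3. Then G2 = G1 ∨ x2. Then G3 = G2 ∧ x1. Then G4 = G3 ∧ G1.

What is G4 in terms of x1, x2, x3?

G1 = x2 ∧ x3
G2 = G1 ∨ x2 = (x2 ∧ x3) ∨ x2
G3 = G2 ∧ x1 = ((x2 ∧ x3) ∨ x2) ∧ x1
G4 = G3 ∧ G1 = (((x2 ∧ x3) ∨ x2) ∧ x1) ∧ (x2 ∧ x3)

(((x2 ∧ x3) ∨ x2) ∧ x1) ∧ (x2 ∧ x3)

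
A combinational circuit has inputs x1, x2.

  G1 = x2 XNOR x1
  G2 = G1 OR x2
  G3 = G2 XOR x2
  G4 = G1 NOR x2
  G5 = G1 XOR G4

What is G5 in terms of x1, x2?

(x2 XNOR x1) XOR ((x2 XNOR x1) NOR x2)

G1 = x2 XNOR x1
G4 = G1 NOR x2 = (x2 XNOR x1) NOR x2
G5 = G1 XOR G4 = (x2 XNOR x1) XOR ((x2 XNOR x1) NOR x2)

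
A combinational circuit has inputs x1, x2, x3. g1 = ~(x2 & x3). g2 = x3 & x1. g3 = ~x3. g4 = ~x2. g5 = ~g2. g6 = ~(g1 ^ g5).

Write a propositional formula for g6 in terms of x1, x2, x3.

g1 = ~(x2 & x3)
g2 = x3 & x1
g5 = ~g2 = ~(x3 & x1)
g6 = ~(g1 ^ g5) = ~((~(x2 & x3)) ^ ~(x3 & x1))

~((~(x2 & x3)) ^ ~(x3 & x1))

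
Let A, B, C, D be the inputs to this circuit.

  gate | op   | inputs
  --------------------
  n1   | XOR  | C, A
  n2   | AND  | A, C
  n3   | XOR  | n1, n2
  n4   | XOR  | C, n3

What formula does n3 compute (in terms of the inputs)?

n1 = C XOR A
n2 = A AND C
n3 = n1 XOR n2 = (C XOR A) XOR (A AND C)

(C XOR A) XOR (A AND C)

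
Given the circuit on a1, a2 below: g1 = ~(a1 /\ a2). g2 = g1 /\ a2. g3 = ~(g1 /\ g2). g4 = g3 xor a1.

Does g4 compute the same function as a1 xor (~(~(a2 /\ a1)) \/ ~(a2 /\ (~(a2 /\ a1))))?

Yes

g1 = ~(a1 /\ a2)
g2 = g1 /\ a2 = (~(a1 /\ a2)) /\ a2
g3 = ~(g1 /\ g2) = ~((~(a1 /\ a2)) /\ ((~(a1 /\ a2)) /\ a2))
g4 = g3 xor a1 = (~((~(a1 /\ a2)) /\ ((~(a1 /\ a2)) /\ a2))) xor a1
At a1=0, a2=1: circuit gives 0, formula gives 0.
At a1=0, a2=0: circuit gives 1, formula gives 1.
Agrees on all 4 inputs.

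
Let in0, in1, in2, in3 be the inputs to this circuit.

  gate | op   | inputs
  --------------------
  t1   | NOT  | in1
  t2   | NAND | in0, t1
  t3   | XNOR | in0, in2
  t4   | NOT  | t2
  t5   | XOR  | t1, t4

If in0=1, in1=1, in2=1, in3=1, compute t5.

t1 = NOT 1 = 0
t2 = 1 NAND 0 = 1
t4 = NOT 1 = 0
t5 = 0 XOR 0 = 0

0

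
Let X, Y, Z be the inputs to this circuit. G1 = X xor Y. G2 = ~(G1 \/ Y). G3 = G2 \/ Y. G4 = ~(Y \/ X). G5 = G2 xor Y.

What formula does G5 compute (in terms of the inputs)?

G1 = X xor Y
G2 = ~(G1 \/ Y) = ~((X xor Y) \/ Y)
G5 = G2 xor Y = (~((X xor Y) \/ Y)) xor Y

(~((X xor Y) \/ Y)) xor Y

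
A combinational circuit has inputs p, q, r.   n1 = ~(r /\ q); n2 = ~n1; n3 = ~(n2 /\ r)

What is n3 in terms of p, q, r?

n1 = ~(r /\ q)
n2 = ~n1 = ~(~(r /\ q))
n3 = ~(n2 /\ r) = ~(~(~(r /\ q)) /\ r)

~(~(~(r /\ q)) /\ r)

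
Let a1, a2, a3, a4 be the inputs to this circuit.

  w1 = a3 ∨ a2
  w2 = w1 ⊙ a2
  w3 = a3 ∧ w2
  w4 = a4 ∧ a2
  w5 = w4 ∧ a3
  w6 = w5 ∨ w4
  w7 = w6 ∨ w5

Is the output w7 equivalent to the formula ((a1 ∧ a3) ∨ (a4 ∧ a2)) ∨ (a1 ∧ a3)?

No

w4 = a4 ∧ a2
w5 = w4 ∧ a3 = (a4 ∧ a2) ∧ a3
w6 = w5 ∨ w4 = ((a4 ∧ a2) ∧ a3) ∨ (a4 ∧ a2)
w7 = w6 ∨ w5 = (((a4 ∧ a2) ∧ a3) ∨ (a4 ∧ a2)) ∨ ((a4 ∧ a2) ∧ a3)
At a1=1, a2=0, a3=1, a4=0: circuit gives 0, formula gives 1.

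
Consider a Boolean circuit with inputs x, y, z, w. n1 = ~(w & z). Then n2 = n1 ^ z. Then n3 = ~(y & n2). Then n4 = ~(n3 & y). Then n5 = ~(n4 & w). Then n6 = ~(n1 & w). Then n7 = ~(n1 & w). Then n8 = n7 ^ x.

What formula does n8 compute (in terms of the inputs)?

(~((~(w & z)) & w)) ^ x

n1 = ~(w & z)
n7 = ~(n1 & w) = ~((~(w & z)) & w)
n8 = n7 ^ x = (~((~(w & z)) & w)) ^ x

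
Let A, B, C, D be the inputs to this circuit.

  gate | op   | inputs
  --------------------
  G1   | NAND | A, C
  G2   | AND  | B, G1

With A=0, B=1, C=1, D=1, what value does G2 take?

1

G1 = 0 NAND 1 = 1
G2 = 1 AND 1 = 1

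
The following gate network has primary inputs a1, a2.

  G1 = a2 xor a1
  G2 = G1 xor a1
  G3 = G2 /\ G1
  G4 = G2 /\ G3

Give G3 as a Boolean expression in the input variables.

((a2 xor a1) xor a1) /\ (a2 xor a1)

G1 = a2 xor a1
G2 = G1 xor a1 = (a2 xor a1) xor a1
G3 = G2 /\ G1 = ((a2 xor a1) xor a1) /\ (a2 xor a1)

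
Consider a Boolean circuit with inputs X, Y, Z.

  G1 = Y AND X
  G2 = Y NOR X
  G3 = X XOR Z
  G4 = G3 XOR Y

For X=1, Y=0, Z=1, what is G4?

0

G3 = 1 XOR 1 = 0
G4 = 0 XOR 0 = 0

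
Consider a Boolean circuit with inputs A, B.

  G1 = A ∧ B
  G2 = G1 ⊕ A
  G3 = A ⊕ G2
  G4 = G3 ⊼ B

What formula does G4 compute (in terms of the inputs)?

(A ⊕ ((A ∧ B) ⊕ A)) ⊼ B

G1 = A ∧ B
G2 = G1 ⊕ A = (A ∧ B) ⊕ A
G3 = A ⊕ G2 = A ⊕ ((A ∧ B) ⊕ A)
G4 = G3 ⊼ B = (A ⊕ ((A ∧ B) ⊕ A)) ⊼ B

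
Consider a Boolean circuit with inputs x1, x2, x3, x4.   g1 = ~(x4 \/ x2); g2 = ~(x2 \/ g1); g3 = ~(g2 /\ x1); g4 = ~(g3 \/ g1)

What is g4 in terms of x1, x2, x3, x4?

~((~((~(x2 \/ (~(x4 \/ x2)))) /\ x1)) \/ (~(x4 \/ x2)))

g1 = ~(x4 \/ x2)
g2 = ~(x2 \/ g1) = ~(x2 \/ (~(x4 \/ x2)))
g3 = ~(g2 /\ x1) = ~((~(x2 \/ (~(x4 \/ x2)))) /\ x1)
g4 = ~(g3 \/ g1) = ~((~((~(x2 \/ (~(x4 \/ x2)))) /\ x1)) \/ (~(x4 \/ x2)))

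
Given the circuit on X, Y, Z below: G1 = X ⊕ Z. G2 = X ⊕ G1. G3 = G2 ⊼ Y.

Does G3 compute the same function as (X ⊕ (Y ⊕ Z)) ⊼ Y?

No

G1 = X ⊕ Z
G2 = X ⊕ G1 = X ⊕ (X ⊕ Z)
G3 = G2 ⊼ Y = (X ⊕ (X ⊕ Z)) ⊼ Y
At X=0, Y=1, Z=0: circuit gives 1, formula gives 0.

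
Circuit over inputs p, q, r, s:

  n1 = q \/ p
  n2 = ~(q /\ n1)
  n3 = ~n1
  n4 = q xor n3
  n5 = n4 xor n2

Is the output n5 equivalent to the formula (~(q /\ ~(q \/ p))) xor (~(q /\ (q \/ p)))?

No

n1 = q \/ p
n2 = ~(q /\ n1) = ~(q /\ (q \/ p))
n3 = ~n1 = ~(q \/ p)
n4 = q xor n3 = q xor ~(q \/ p)
n5 = n4 xor n2 = (q xor ~(q \/ p)) xor (~(q /\ (q \/ p)))
At p=1, q=0, r=0, s=0: circuit gives 1, formula gives 0.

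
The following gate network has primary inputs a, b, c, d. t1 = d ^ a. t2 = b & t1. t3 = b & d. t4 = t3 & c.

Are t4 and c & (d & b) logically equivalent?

t3 = b & d
t4 = t3 & c = (b & d) & c
At a=0, b=0, c=0, d=0: circuit gives 0, formula gives 0.
At a=0, b=1, c=1, d=1: circuit gives 1, formula gives 1.
Agrees on all 16 inputs.

Yes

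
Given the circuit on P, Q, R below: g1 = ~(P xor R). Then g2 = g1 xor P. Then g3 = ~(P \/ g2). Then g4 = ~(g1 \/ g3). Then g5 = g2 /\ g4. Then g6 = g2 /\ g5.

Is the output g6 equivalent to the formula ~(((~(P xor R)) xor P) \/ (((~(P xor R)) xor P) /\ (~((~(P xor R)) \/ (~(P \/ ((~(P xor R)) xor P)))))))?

No

g1 = ~(P xor R)
g2 = g1 xor P = (~(P xor R)) xor P
g3 = ~(P \/ g2) = ~(P \/ ((~(P xor R)) xor P))
g4 = ~(g1 \/ g3) = ~((~(P xor R)) \/ (~(P \/ ((~(P xor R)) xor P))))
g5 = g2 /\ g4 = ((~(P xor R)) xor P) /\ (~((~(P xor R)) \/ (~(P \/ ((~(P xor R)) xor P)))))
g6 = g2 /\ g5 = ((~(P xor R)) xor P) /\ (((~(P xor R)) xor P) /\ (~((~(P xor R)) \/ (~(P \/ ((~(P xor R)) xor P))))))
At P=0, Q=0, R=1: circuit gives 0, formula gives 1.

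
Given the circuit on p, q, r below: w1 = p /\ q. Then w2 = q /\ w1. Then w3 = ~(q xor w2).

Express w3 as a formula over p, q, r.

~(q xor (q /\ (p /\ q)))

w1 = p /\ q
w2 = q /\ w1 = q /\ (p /\ q)
w3 = ~(q xor w2) = ~(q xor (q /\ (p /\ q)))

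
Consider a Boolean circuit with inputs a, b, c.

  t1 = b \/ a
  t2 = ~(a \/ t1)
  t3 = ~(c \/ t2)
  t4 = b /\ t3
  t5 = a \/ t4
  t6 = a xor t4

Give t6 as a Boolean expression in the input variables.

a xor (b /\ (~(c \/ (~(a \/ (b \/ a))))))

t1 = b \/ a
t2 = ~(a \/ t1) = ~(a \/ (b \/ a))
t3 = ~(c \/ t2) = ~(c \/ (~(a \/ (b \/ a))))
t4 = b /\ t3 = b /\ (~(c \/ (~(a \/ (b \/ a)))))
t6 = a xor t4 = a xor (b /\ (~(c \/ (~(a \/ (b \/ a))))))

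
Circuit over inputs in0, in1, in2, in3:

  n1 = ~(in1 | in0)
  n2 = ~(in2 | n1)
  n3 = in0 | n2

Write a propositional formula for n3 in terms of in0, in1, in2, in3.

n1 = ~(in1 | in0)
n2 = ~(in2 | n1) = ~(in2 | (~(in1 | in0)))
n3 = in0 | n2 = in0 | (~(in2 | (~(in1 | in0))))

in0 | (~(in2 | (~(in1 | in0))))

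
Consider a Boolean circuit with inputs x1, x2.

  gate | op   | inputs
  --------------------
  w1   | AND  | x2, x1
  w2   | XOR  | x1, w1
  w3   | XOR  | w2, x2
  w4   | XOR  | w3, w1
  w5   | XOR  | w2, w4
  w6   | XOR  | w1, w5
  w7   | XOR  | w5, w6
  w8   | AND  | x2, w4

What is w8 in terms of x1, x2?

w1 = x2 AND x1
w2 = x1 XOR w1 = x1 XOR (x2 AND x1)
w3 = w2 XOR x2 = (x1 XOR (x2 AND x1)) XOR x2
w4 = w3 XOR w1 = ((x1 XOR (x2 AND x1)) XOR x2) XOR (x2 AND x1)
w8 = x2 AND w4 = x2 AND (((x1 XOR (x2 AND x1)) XOR x2) XOR (x2 AND x1))

x2 AND (((x1 XOR (x2 AND x1)) XOR x2) XOR (x2 AND x1))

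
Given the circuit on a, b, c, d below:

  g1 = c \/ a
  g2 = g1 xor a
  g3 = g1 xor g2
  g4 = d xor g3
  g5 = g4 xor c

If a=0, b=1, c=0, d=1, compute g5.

g1 = 0 \/ 0 = 0
g2 = 0 xor 0 = 0
g3 = 0 xor 0 = 0
g4 = 1 xor 0 = 1
g5 = 1 xor 0 = 1

1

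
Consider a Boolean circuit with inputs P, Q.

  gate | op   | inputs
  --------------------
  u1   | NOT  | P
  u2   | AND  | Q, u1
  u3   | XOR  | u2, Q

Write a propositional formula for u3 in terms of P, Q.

u1 = NOT P
u2 = Q AND u1 = Q AND NOT P
u3 = u2 XOR Q = (Q AND NOT P) XOR Q

(Q AND NOT P) XOR Q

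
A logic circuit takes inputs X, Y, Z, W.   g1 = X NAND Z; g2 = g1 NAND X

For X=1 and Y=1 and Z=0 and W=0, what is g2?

g1 = 1 NAND 0 = 1
g2 = 1 NAND 1 = 0

0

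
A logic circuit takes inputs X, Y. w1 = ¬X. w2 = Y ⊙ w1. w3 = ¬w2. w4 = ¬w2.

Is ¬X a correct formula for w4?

w1 = ¬X
w2 = Y ⊙ w1 = Y ⊙ ¬X
w4 = ¬w2 = ¬(Y ⊙ ¬X)
At X=0, Y=1: circuit gives 0, formula gives 1.

No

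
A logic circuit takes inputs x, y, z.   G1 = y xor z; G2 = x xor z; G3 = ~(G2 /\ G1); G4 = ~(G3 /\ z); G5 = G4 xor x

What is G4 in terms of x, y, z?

~((~((x xor z) /\ (y xor z))) /\ z)

G1 = y xor z
G2 = x xor z
G3 = ~(G2 /\ G1) = ~((x xor z) /\ (y xor z))
G4 = ~(G3 /\ z) = ~((~((x xor z) /\ (y xor z))) /\ z)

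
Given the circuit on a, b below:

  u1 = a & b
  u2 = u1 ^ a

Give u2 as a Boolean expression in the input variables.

(a & b) ^ a

u1 = a & b
u2 = u1 ^ a = (a & b) ^ a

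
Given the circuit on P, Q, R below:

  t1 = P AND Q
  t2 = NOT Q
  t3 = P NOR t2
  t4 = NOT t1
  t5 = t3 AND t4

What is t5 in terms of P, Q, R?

(P NOR NOT Q) AND NOT (P AND Q)

t1 = P AND Q
t2 = NOT Q
t3 = P NOR t2 = P NOR NOT Q
t4 = NOT t1 = NOT (P AND Q)
t5 = t3 AND t4 = (P NOR NOT Q) AND NOT (P AND Q)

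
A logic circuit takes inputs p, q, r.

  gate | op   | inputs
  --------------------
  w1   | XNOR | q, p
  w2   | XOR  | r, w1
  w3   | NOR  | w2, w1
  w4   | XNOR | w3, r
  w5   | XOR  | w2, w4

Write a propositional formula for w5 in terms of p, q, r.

(r XOR (q XNOR p)) XOR (((r XOR (q XNOR p)) NOR (q XNOR p)) XNOR r)

w1 = q XNOR p
w2 = r XOR w1 = r XOR (q XNOR p)
w3 = w2 NOR w1 = (r XOR (q XNOR p)) NOR (q XNOR p)
w4 = w3 XNOR r = ((r XOR (q XNOR p)) NOR (q XNOR p)) XNOR r
w5 = w2 XOR w4 = (r XOR (q XNOR p)) XOR (((r XOR (q XNOR p)) NOR (q XNOR p)) XNOR r)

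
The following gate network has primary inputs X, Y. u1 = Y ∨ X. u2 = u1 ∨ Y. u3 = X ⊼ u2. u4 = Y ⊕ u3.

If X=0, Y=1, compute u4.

u1 = 1 ∨ 0 = 1
u2 = 1 ∨ 1 = 1
u3 = 0 ⊼ 1 = 1
u4 = 1 ⊕ 1 = 0

0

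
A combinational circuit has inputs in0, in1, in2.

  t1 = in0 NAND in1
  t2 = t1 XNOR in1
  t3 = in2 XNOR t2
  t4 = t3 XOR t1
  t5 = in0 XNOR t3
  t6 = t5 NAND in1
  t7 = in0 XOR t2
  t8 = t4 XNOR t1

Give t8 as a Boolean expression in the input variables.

((in2 XNOR ((in0 NAND in1) XNOR in1)) XOR (in0 NAND in1)) XNOR (in0 NAND in1)

t1 = in0 NAND in1
t2 = t1 XNOR in1 = (in0 NAND in1) XNOR in1
t3 = in2 XNOR t2 = in2 XNOR ((in0 NAND in1) XNOR in1)
t4 = t3 XOR t1 = (in2 XNOR ((in0 NAND in1) XNOR in1)) XOR (in0 NAND in1)
t8 = t4 XNOR t1 = ((in2 XNOR ((in0 NAND in1) XNOR in1)) XOR (in0 NAND in1)) XNOR (in0 NAND in1)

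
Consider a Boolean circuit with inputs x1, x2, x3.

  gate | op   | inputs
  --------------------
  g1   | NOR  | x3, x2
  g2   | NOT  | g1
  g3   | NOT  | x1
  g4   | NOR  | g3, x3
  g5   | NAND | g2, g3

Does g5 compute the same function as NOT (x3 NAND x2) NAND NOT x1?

No

g1 = x3 NOR x2
g2 = NOT g1 = NOT (x3 NOR x2)
g3 = NOT x1
g5 = g2 NAND g3 = NOT (x3 NOR x2) NAND NOT x1
At x1=0, x2=0, x3=1: circuit gives 0, formula gives 1.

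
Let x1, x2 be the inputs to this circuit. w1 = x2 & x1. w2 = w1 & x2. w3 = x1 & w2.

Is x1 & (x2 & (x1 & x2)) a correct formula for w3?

Yes

w1 = x2 & x1
w2 = w1 & x2 = (x2 & x1) & x2
w3 = x1 & w2 = x1 & ((x2 & x1) & x2)
At x1=0, x2=0: circuit gives 0, formula gives 0.
At x1=1, x2=1: circuit gives 1, formula gives 1.
Agrees on all 4 inputs.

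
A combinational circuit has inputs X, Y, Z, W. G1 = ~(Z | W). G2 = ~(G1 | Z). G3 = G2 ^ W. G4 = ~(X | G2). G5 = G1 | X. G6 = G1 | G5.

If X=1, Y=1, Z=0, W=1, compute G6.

G1 = ~(0 | 1) = 0
G5 = 0 | 1 = 1
G6 = 0 | 1 = 1

1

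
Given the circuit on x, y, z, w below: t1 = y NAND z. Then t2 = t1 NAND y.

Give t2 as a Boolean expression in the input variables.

(y NAND z) NAND y

t1 = y NAND z
t2 = t1 NAND y = (y NAND z) NAND y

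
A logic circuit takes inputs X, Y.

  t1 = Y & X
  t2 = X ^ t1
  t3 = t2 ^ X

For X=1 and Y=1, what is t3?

1

t1 = 1 & 1 = 1
t2 = 1 ^ 1 = 0
t3 = 0 ^ 1 = 1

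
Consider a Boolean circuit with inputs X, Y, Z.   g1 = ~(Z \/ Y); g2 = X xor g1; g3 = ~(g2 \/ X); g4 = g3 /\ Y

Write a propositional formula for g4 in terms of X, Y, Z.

g1 = ~(Z \/ Y)
g2 = X xor g1 = X xor (~(Z \/ Y))
g3 = ~(g2 \/ X) = ~((X xor (~(Z \/ Y))) \/ X)
g4 = g3 /\ Y = (~((X xor (~(Z \/ Y))) \/ X)) /\ Y

(~((X xor (~(Z \/ Y))) \/ X)) /\ Y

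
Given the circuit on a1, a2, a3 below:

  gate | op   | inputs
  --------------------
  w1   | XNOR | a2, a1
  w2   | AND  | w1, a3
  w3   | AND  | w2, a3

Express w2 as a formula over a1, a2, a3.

(a2 XNOR a1) AND a3

w1 = a2 XNOR a1
w2 = w1 AND a3 = (a2 XNOR a1) AND a3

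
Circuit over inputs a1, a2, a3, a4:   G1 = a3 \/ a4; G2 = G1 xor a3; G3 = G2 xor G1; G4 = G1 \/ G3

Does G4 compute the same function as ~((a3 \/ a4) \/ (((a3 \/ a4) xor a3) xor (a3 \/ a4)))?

G1 = a3 \/ a4
G2 = G1 xor a3 = (a3 \/ a4) xor a3
G3 = G2 xor G1 = ((a3 \/ a4) xor a3) xor (a3 \/ a4)
G4 = G1 \/ G3 = (a3 \/ a4) \/ (((a3 \/ a4) xor a3) xor (a3 \/ a4))
At a1=0, a2=0, a3=0, a4=0: circuit gives 0, formula gives 1.

No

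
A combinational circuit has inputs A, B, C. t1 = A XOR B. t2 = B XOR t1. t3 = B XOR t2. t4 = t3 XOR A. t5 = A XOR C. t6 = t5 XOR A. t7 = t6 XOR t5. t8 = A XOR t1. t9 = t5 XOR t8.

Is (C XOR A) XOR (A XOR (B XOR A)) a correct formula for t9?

Yes

t1 = A XOR B
t5 = A XOR C
t8 = A XOR t1 = A XOR (A XOR B)
t9 = t5 XOR t8 = (A XOR C) XOR (A XOR (A XOR B))
At A=0, B=0, C=0: circuit gives 0, formula gives 0.
At A=0, B=0, C=1: circuit gives 1, formula gives 1.
Agrees on all 8 inputs.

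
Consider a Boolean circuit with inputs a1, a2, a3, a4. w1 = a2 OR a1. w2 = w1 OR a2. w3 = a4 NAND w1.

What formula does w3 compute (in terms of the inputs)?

w1 = a2 OR a1
w3 = a4 NAND w1 = a4 NAND (a2 OR a1)

a4 NAND (a2 OR a1)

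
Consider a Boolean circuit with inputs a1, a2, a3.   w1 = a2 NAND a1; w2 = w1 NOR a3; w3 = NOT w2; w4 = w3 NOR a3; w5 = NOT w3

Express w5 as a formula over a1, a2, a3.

NOT NOT ((a2 NAND a1) NOR a3)

w1 = a2 NAND a1
w2 = w1 NOR a3 = (a2 NAND a1) NOR a3
w3 = NOT w2 = NOT ((a2 NAND a1) NOR a3)
w5 = NOT w3 = NOT NOT ((a2 NAND a1) NOR a3)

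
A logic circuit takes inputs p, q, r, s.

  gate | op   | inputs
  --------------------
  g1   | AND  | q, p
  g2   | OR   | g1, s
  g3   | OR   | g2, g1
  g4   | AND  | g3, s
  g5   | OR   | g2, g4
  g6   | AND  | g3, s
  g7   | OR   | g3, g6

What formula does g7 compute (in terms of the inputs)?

(((q AND p) OR s) OR (q AND p)) OR ((((q AND p) OR s) OR (q AND p)) AND s)

g1 = q AND p
g2 = g1 OR s = (q AND p) OR s
g3 = g2 OR g1 = ((q AND p) OR s) OR (q AND p)
g6 = g3 AND s = (((q AND p) OR s) OR (q AND p)) AND s
g7 = g3 OR g6 = (((q AND p) OR s) OR (q AND p)) OR ((((q AND p) OR s) OR (q AND p)) AND s)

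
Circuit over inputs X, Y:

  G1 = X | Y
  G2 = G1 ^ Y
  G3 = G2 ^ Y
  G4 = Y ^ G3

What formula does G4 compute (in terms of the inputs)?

G1 = X | Y
G2 = G1 ^ Y = (X | Y) ^ Y
G3 = G2 ^ Y = ((X | Y) ^ Y) ^ Y
G4 = Y ^ G3 = Y ^ (((X | Y) ^ Y) ^ Y)

Y ^ (((X | Y) ^ Y) ^ Y)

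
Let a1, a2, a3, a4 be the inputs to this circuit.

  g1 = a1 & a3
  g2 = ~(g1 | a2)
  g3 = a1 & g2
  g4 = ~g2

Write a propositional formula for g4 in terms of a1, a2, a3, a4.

g1 = a1 & a3
g2 = ~(g1 | a2) = ~((a1 & a3) | a2)
g4 = ~g2 = ~(~((a1 & a3) | a2))

~(~((a1 & a3) | a2))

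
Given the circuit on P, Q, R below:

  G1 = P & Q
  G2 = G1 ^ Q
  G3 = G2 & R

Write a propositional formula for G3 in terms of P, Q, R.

G1 = P & Q
G2 = G1 ^ Q = (P & Q) ^ Q
G3 = G2 & R = ((P & Q) ^ Q) & R

((P & Q) ^ Q) & R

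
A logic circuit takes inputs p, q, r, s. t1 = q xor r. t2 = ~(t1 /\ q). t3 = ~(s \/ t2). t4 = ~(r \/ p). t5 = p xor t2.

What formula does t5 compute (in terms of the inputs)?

t1 = q xor r
t2 = ~(t1 /\ q) = ~((q xor r) /\ q)
t5 = p xor t2 = p xor (~((q xor r) /\ q))

p xor (~((q xor r) /\ q))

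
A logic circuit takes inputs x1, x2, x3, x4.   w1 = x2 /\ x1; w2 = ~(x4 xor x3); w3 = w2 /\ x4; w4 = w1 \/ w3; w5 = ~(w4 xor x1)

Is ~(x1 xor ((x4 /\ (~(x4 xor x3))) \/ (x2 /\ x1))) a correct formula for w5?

Yes

w1 = x2 /\ x1
w2 = ~(x4 xor x3)
w3 = w2 /\ x4 = (~(x4 xor x3)) /\ x4
w4 = w1 \/ w3 = (x2 /\ x1) \/ ((~(x4 xor x3)) /\ x4)
w5 = ~(w4 xor x1) = ~(((x2 /\ x1) \/ ((~(x4 xor x3)) /\ x4)) xor x1)
At x1=0, x2=0, x3=1, x4=1: circuit gives 0, formula gives 0.
At x1=0, x2=0, x3=0, x4=0: circuit gives 1, formula gives 1.
Agrees on all 16 inputs.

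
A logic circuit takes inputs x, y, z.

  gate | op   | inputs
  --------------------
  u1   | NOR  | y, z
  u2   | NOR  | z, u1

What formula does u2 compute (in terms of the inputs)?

z NOR (y NOR z)

u1 = y NOR z
u2 = z NOR u1 = z NOR (y NOR z)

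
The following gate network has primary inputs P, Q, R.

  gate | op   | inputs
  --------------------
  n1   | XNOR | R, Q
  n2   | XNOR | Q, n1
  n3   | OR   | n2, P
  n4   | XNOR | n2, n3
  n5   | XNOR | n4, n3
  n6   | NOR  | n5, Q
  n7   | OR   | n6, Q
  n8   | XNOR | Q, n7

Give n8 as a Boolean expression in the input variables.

n1 = R XNOR Q
n2 = Q XNOR n1 = Q XNOR (R XNOR Q)
n3 = n2 OR P = (Q XNOR (R XNOR Q)) OR P
n4 = n2 XNOR n3 = (Q XNOR (R XNOR Q)) XNOR ((Q XNOR (R XNOR Q)) OR P)
n5 = n4 XNOR n3 = ((Q XNOR (R XNOR Q)) XNOR ((Q XNOR (R XNOR Q)) OR P)) XNOR ((Q XNOR (R XNOR Q)) OR P)
n6 = n5 NOR Q = (((Q XNOR (R XNOR Q)) XNOR ((Q XNOR (R XNOR Q)) OR P)) XNOR ((Q XNOR (R XNOR Q)) OR P)) NOR Q
n7 = n6 OR Q = ((((Q XNOR (R XNOR Q)) XNOR ((Q XNOR (R XNOR Q)) OR P)) XNOR ((Q XNOR (R XNOR Q)) OR P)) NOR Q) OR Q
n8 = Q XNOR n7 = Q XNOR (((((Q XNOR (R XNOR Q)) XNOR ((Q XNOR (R XNOR Q)) OR P)) XNOR ((Q XNOR (R XNOR Q)) OR P)) NOR Q) OR Q)

Q XNOR (((((Q XNOR (R XNOR Q)) XNOR ((Q XNOR (R XNOR Q)) OR P)) XNOR ((Q XNOR (R XNOR Q)) OR P)) NOR Q) OR Q)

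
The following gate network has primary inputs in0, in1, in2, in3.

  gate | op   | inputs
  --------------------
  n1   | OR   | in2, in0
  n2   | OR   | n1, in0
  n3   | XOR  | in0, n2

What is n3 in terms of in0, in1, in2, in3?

in0 XOR ((in2 OR in0) OR in0)

n1 = in2 OR in0
n2 = n1 OR in0 = (in2 OR in0) OR in0
n3 = in0 XOR n2 = in0 XOR ((in2 OR in0) OR in0)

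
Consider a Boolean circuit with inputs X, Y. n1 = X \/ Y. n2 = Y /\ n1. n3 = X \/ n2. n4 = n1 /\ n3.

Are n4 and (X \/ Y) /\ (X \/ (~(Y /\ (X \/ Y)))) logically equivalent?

n1 = X \/ Y
n2 = Y /\ n1 = Y /\ (X \/ Y)
n3 = X \/ n2 = X \/ (Y /\ (X \/ Y))
n4 = n1 /\ n3 = (X \/ Y) /\ (X \/ (Y /\ (X \/ Y)))
At X=0, Y=1: circuit gives 1, formula gives 0.

No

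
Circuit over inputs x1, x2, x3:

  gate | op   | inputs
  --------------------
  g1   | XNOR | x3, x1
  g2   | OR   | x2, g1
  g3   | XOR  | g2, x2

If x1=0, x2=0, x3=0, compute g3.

1

g1 = 0 XNOR 0 = 1
g2 = 0 OR 1 = 1
g3 = 1 XOR 0 = 1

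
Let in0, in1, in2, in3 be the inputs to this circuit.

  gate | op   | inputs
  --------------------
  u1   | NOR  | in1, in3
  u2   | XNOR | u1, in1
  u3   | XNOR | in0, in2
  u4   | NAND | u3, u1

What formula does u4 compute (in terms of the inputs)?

u1 = in1 NOR in3
u3 = in0 XNOR in2
u4 = u3 NAND u1 = (in0 XNOR in2) NAND (in1 NOR in3)

(in0 XNOR in2) NAND (in1 NOR in3)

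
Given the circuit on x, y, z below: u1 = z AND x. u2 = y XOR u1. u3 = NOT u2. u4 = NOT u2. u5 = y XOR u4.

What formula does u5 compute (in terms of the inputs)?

y XOR NOT (y XOR (z AND x))

u1 = z AND x
u2 = y XOR u1 = y XOR (z AND x)
u4 = NOT u2 = NOT (y XOR (z AND x))
u5 = y XOR u4 = y XOR NOT (y XOR (z AND x))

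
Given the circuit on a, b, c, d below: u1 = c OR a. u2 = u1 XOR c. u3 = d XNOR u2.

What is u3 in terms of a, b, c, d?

u1 = c OR a
u2 = u1 XOR c = (c OR a) XOR c
u3 = d XNOR u2 = d XNOR ((c OR a) XOR c)

d XNOR ((c OR a) XOR c)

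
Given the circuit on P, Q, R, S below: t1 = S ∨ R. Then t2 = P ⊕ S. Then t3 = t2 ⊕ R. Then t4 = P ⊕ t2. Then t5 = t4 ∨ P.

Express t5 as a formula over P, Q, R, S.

(P ⊕ (P ⊕ S)) ∨ P

t2 = P ⊕ S
t4 = P ⊕ t2 = P ⊕ (P ⊕ S)
t5 = t4 ∨ P = (P ⊕ (P ⊕ S)) ∨ P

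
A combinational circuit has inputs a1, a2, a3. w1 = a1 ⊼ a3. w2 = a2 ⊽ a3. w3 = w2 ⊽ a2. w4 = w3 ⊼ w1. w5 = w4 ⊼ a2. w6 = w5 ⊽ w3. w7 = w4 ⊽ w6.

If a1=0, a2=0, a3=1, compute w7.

w1 = 0 ⊼ 1 = 1
w2 = 0 ⊽ 1 = 0
w3 = 0 ⊽ 0 = 1
w4 = 1 ⊼ 1 = 0
w5 = 0 ⊼ 0 = 1
w6 = 1 ⊽ 1 = 0
w7 = 0 ⊽ 0 = 1

1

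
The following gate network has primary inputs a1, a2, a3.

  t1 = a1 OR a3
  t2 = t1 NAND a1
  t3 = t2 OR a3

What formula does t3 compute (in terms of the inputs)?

((a1 OR a3) NAND a1) OR a3

t1 = a1 OR a3
t2 = t1 NAND a1 = (a1 OR a3) NAND a1
t3 = t2 OR a3 = ((a1 OR a3) NAND a1) OR a3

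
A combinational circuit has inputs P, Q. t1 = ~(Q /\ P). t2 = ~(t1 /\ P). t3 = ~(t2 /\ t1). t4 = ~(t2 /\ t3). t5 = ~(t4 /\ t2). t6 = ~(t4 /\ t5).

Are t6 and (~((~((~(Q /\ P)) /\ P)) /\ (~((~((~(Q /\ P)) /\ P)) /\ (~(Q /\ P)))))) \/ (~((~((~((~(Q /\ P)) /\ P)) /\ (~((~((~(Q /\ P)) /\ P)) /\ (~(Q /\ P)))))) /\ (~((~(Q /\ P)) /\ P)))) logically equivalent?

No

t1 = ~(Q /\ P)
t2 = ~(t1 /\ P) = ~((~(Q /\ P)) /\ P)
t3 = ~(t2 /\ t1) = ~((~((~(Q /\ P)) /\ P)) /\ (~(Q /\ P)))
t4 = ~(t2 /\ t3) = ~((~((~(Q /\ P)) /\ P)) /\ (~((~((~(Q /\ P)) /\ P)) /\ (~(Q /\ P)))))
t5 = ~(t4 /\ t2) = ~((~((~((~(Q /\ P)) /\ P)) /\ (~((~((~(Q /\ P)) /\ P)) /\ (~(Q /\ P)))))) /\ (~((~(Q /\ P)) /\ P)))
t6 = ~(t4 /\ t5) = ~((~((~((~(Q /\ P)) /\ P)) /\ (~((~((~(Q /\ P)) /\ P)) /\ (~(Q /\ P)))))) /\ (~((~((~((~(Q /\ P)) /\ P)) /\ (~((~((~(Q /\ P)) /\ P)) /\ (~(Q /\ P)))))) /\ (~((~(Q /\ P)) /\ P)))))
At P=1, Q=0: circuit gives 0, formula gives 1.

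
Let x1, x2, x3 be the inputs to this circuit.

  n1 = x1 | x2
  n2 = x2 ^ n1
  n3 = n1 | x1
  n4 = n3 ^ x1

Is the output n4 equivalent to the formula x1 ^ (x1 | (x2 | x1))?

n1 = x1 | x2
n3 = n1 | x1 = (x1 | x2) | x1
n4 = n3 ^ x1 = ((x1 | x2) | x1) ^ x1
At x1=0, x2=0, x3=0: circuit gives 0, formula gives 0.
At x1=0, x2=1, x3=0: circuit gives 1, formula gives 1.
Agrees on all 8 inputs.

Yes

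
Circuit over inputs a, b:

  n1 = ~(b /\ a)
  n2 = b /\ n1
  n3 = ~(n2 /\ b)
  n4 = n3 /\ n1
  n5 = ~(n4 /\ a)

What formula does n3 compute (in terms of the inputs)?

n1 = ~(b /\ a)
n2 = b /\ n1 = b /\ (~(b /\ a))
n3 = ~(n2 /\ b) = ~((b /\ (~(b /\ a))) /\ b)

~((b /\ (~(b /\ a))) /\ b)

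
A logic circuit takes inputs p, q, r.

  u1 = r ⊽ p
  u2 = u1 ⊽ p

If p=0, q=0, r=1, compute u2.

u1 = 1 ⊽ 0 = 0
u2 = 0 ⊽ 0 = 1

1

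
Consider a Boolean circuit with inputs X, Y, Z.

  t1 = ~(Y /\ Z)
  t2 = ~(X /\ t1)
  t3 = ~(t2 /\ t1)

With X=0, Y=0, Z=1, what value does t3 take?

0

t1 = ~(0 /\ 1) = 1
t2 = ~(0 /\ 1) = 1
t3 = ~(1 /\ 1) = 0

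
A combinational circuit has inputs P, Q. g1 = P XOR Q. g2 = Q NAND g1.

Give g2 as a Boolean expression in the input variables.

g1 = P XOR Q
g2 = Q NAND g1 = Q NAND (P XOR Q)

Q NAND (P XOR Q)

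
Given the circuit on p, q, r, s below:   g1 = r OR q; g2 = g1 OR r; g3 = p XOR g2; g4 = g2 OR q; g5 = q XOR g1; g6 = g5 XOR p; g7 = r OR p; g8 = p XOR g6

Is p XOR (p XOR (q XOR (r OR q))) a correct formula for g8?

Yes

g1 = r OR q
g5 = q XOR g1 = q XOR (r OR q)
g6 = g5 XOR p = (q XOR (r OR q)) XOR p
g8 = p XOR g6 = p XOR ((q XOR (r OR q)) XOR p)
At p=0, q=0, r=0, s=0: circuit gives 0, formula gives 0.
At p=0, q=0, r=1, s=0: circuit gives 1, formula gives 1.
Agrees on all 16 inputs.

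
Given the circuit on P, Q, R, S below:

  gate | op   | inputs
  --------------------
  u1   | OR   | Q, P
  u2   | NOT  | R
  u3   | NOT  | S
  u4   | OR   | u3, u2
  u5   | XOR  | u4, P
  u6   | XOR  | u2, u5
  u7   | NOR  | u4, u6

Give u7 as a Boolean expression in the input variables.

u2 = NOT R
u3 = NOT S
u4 = u3 OR u2 = NOT S OR NOT R
u5 = u4 XOR P = (NOT S OR NOT R) XOR P
u6 = u2 XOR u5 = NOT R XOR ((NOT S OR NOT R) XOR P)
u7 = u4 NOR u6 = (NOT S OR NOT R) NOR (NOT R XOR ((NOT S OR NOT R) XOR P))

(NOT S OR NOT R) NOR (NOT R XOR ((NOT S OR NOT R) XOR P))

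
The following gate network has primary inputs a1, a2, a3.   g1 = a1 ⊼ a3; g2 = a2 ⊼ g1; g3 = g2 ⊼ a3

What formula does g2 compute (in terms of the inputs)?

g1 = a1 ⊼ a3
g2 = a2 ⊼ g1 = a2 ⊼ (a1 ⊼ a3)

a2 ⊼ (a1 ⊼ a3)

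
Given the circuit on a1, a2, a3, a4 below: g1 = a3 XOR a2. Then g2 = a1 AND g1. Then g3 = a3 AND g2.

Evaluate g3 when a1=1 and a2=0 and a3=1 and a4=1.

g1 = 1 XOR 0 = 1
g2 = 1 AND 1 = 1
g3 = 1 AND 1 = 1

1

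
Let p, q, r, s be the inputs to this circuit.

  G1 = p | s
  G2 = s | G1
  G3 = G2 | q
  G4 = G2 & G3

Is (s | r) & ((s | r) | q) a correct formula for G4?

G1 = p | s
G2 = s | G1 = s | (p | s)
G3 = G2 | q = (s | (p | s)) | q
G4 = G2 & G3 = (s | (p | s)) & ((s | (p | s)) | q)
At p=0, q=0, r=1, s=0: circuit gives 0, formula gives 1.

No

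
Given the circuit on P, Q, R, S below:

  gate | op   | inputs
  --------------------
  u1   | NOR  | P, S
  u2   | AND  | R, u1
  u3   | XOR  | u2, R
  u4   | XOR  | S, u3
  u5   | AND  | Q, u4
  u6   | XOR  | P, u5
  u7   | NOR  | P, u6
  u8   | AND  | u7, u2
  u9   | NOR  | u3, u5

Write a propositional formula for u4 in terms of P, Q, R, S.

u1 = P NOR S
u2 = R AND u1 = R AND (P NOR S)
u3 = u2 XOR R = (R AND (P NOR S)) XOR R
u4 = S XOR u3 = S XOR ((R AND (P NOR S)) XOR R)

S XOR ((R AND (P NOR S)) XOR R)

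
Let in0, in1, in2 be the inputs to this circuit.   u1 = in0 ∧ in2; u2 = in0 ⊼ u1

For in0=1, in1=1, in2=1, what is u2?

u1 = 1 ∧ 1 = 1
u2 = 1 ⊼ 1 = 0

0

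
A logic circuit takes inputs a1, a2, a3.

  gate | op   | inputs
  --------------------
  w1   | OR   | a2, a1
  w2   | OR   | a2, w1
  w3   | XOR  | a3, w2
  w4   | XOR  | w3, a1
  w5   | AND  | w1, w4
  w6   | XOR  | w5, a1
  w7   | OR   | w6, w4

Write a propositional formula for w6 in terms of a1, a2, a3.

((a2 OR a1) AND ((a3 XOR (a2 OR (a2 OR a1))) XOR a1)) XOR a1

w1 = a2 OR a1
w2 = a2 OR w1 = a2 OR (a2 OR a1)
w3 = a3 XOR w2 = a3 XOR (a2 OR (a2 OR a1))
w4 = w3 XOR a1 = (a3 XOR (a2 OR (a2 OR a1))) XOR a1
w5 = w1 AND w4 = (a2 OR a1) AND ((a3 XOR (a2 OR (a2 OR a1))) XOR a1)
w6 = w5 XOR a1 = ((a2 OR a1) AND ((a3 XOR (a2 OR (a2 OR a1))) XOR a1)) XOR a1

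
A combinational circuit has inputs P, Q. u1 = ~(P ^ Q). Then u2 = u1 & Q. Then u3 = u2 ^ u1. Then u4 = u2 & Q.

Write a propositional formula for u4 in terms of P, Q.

((~(P ^ Q)) & Q) & Q

u1 = ~(P ^ Q)
u2 = u1 & Q = (~(P ^ Q)) & Q
u4 = u2 & Q = ((~(P ^ Q)) & Q) & Q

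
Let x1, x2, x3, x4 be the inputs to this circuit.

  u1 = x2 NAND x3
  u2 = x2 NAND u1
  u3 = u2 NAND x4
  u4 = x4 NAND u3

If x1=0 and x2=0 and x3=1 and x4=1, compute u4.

u1 = 0 NAND 1 = 1
u2 = 0 NAND 1 = 1
u3 = 1 NAND 1 = 0
u4 = 1 NAND 0 = 1

1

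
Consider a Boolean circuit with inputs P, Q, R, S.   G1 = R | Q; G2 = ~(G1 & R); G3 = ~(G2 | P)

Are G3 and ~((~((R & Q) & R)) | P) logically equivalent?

G1 = R | Q
G2 = ~(G1 & R) = ~((R | Q) & R)
G3 = ~(G2 | P) = ~((~((R | Q) & R)) | P)
At P=0, Q=0, R=1, S=0: circuit gives 1, formula gives 0.

No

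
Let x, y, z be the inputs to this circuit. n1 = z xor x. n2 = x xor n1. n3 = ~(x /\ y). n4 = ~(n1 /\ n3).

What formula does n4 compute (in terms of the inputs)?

~((z xor x) /\ (~(x /\ y)))

n1 = z xor x
n3 = ~(x /\ y)
n4 = ~(n1 /\ n3) = ~((z xor x) /\ (~(x /\ y)))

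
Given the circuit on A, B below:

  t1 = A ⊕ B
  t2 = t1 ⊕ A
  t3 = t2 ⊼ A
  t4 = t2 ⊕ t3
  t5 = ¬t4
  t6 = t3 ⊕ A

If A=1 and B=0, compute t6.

t1 = 1 ⊕ 0 = 1
t2 = 1 ⊕ 1 = 0
t3 = 0 ⊼ 1 = 1
t6 = 1 ⊕ 1 = 0

0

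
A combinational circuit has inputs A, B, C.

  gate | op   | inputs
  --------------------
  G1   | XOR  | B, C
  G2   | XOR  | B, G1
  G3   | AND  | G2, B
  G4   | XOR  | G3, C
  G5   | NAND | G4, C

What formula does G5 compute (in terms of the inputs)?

G1 = B XOR C
G2 = B XOR G1 = B XOR (B XOR C)
G3 = G2 AND B = (B XOR (B XOR C)) AND B
G4 = G3 XOR C = ((B XOR (B XOR C)) AND B) XOR C
G5 = G4 NAND C = (((B XOR (B XOR C)) AND B) XOR C) NAND C

(((B XOR (B XOR C)) AND B) XOR C) NAND C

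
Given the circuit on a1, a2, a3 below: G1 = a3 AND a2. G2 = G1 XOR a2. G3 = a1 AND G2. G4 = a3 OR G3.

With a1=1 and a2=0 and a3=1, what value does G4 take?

1

G1 = 1 AND 0 = 0
G2 = 0 XOR 0 = 0
G3 = 1 AND 0 = 0
G4 = 1 OR 0 = 1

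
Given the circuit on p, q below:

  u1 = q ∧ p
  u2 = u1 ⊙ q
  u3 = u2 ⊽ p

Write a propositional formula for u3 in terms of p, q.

u1 = q ∧ p
u2 = u1 ⊙ q = (q ∧ p) ⊙ q
u3 = u2 ⊽ p = ((q ∧ p) ⊙ q) ⊽ p

((q ∧ p) ⊙ q) ⊽ p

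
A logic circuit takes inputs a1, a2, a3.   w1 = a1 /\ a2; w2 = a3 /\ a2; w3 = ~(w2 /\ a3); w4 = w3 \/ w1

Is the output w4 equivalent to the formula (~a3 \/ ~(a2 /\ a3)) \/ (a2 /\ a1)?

w1 = a1 /\ a2
w2 = a3 /\ a2
w3 = ~(w2 /\ a3) = ~((a3 /\ a2) /\ a3)
w4 = w3 \/ w1 = (~((a3 /\ a2) /\ a3)) \/ (a1 /\ a2)
At a1=0, a2=1, a3=1: circuit gives 0, formula gives 0.
At a1=0, a2=0, a3=0: circuit gives 1, formula gives 1.
Agrees on all 8 inputs.

Yes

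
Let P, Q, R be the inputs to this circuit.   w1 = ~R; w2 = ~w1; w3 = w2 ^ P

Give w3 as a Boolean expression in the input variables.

w1 = ~R
w2 = ~w1 = ~~R
w3 = w2 ^ P = ~~R ^ P

~~R ^ P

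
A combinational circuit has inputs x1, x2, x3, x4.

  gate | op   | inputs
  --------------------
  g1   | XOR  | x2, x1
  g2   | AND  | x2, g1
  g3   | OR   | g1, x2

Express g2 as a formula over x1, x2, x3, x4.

g1 = x2 XOR x1
g2 = x2 AND g1 = x2 AND (x2 XOR x1)

x2 AND (x2 XOR x1)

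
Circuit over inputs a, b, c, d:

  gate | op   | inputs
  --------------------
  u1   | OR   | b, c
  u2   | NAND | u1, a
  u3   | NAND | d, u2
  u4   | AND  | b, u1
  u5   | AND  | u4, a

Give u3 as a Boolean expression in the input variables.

u1 = b OR c
u2 = u1 NAND a = (b OR c) NAND a
u3 = d NAND u2 = d NAND ((b OR c) NAND a)

d NAND ((b OR c) NAND a)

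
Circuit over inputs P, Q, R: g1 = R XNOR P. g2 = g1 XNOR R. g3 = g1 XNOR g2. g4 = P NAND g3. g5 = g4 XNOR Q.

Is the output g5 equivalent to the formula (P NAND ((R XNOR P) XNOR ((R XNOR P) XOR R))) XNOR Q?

g1 = R XNOR P
g2 = g1 XNOR R = (R XNOR P) XNOR R
g3 = g1 XNOR g2 = (R XNOR P) XNOR ((R XNOR P) XNOR R)
g4 = P NAND g3 = P NAND ((R XNOR P) XNOR ((R XNOR P) XNOR R))
g5 = g4 XNOR Q = (P NAND ((R XNOR P) XNOR ((R XNOR P) XNOR R))) XNOR Q
At P=1, Q=0, R=0: circuit gives 0, formula gives 1.

No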